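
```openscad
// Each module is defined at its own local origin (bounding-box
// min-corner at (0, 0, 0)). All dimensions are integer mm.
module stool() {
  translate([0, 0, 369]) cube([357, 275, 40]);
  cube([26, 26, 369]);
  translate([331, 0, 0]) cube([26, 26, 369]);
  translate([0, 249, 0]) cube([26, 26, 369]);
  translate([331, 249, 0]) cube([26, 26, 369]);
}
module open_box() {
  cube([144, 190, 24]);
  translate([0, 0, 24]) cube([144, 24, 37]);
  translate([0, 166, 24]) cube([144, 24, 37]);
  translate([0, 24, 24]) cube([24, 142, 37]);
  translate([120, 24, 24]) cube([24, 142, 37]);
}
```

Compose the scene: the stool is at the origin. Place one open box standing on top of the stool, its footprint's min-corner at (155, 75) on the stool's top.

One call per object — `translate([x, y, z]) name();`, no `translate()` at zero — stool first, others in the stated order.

stool();
translate([155, 75, 409]) open_box();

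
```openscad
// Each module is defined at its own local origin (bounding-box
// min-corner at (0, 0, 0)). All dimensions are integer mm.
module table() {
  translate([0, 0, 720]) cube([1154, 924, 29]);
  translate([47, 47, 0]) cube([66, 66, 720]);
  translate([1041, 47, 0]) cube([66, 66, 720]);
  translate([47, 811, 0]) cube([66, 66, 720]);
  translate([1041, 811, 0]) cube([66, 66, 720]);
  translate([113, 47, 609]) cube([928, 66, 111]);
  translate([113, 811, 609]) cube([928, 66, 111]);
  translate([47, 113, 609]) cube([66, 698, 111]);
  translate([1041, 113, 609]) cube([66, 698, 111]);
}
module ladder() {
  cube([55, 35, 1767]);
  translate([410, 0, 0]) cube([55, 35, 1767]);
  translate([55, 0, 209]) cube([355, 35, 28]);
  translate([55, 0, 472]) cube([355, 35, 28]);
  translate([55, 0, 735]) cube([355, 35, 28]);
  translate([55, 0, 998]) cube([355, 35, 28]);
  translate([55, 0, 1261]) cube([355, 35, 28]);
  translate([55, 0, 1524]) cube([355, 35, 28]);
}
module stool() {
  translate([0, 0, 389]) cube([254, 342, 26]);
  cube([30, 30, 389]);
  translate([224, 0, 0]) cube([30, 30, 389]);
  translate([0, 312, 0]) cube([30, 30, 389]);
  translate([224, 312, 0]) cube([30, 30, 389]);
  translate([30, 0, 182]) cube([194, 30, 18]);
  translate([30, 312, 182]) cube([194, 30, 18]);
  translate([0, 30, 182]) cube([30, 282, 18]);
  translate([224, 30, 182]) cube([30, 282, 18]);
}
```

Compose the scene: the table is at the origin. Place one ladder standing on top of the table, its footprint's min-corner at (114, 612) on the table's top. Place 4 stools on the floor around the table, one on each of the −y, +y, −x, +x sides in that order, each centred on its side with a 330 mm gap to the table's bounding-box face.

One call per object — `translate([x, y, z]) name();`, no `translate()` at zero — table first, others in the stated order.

table();
translate([114, 612, 749]) ladder();
translate([450, -672, 0]) stool();
translate([450, 1254, 0]) stool();
translate([-584, 291, 0]) stool();
translate([1484, 291, 0]) stool();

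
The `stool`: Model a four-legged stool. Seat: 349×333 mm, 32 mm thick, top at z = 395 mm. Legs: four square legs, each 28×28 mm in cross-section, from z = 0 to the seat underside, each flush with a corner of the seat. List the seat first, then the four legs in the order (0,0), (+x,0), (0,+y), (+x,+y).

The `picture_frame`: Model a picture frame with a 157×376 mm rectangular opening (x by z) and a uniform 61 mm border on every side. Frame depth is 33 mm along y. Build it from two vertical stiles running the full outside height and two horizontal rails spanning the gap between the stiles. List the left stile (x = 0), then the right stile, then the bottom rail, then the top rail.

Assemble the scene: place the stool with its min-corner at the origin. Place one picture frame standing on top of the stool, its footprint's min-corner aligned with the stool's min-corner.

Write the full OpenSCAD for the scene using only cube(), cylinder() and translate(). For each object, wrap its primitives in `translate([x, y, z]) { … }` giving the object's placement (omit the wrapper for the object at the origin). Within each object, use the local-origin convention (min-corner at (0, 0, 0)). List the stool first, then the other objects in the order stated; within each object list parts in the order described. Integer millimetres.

translate([0, 0, 363]) cube([349, 333, 32]);
cube([28, 28, 363]);
translate([321, 0, 0]) cube([28, 28, 363]);
translate([0, 305, 0]) cube([28, 28, 363]);
translate([321, 305, 0]) cube([28, 28, 363]);
translate([0, 0, 395]) {
  cube([61, 33, 498]);
  translate([218, 0, 0]) cube([61, 33, 498]);
  translate([61, 0, 0]) cube([157, 33, 61]);
  translate([61, 0, 437]) cube([157, 33, 61]);
}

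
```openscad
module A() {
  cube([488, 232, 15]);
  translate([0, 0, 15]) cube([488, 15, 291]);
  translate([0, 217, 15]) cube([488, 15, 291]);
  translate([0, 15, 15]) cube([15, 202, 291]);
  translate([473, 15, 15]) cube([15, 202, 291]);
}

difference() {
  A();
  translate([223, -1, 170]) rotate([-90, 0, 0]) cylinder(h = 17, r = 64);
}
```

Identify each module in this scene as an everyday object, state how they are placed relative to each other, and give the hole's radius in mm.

A is an open box. The open box has a circular hole through its front wall. The hole's radius is 64 mm.

The subtracted cylinder has r = 64 mm.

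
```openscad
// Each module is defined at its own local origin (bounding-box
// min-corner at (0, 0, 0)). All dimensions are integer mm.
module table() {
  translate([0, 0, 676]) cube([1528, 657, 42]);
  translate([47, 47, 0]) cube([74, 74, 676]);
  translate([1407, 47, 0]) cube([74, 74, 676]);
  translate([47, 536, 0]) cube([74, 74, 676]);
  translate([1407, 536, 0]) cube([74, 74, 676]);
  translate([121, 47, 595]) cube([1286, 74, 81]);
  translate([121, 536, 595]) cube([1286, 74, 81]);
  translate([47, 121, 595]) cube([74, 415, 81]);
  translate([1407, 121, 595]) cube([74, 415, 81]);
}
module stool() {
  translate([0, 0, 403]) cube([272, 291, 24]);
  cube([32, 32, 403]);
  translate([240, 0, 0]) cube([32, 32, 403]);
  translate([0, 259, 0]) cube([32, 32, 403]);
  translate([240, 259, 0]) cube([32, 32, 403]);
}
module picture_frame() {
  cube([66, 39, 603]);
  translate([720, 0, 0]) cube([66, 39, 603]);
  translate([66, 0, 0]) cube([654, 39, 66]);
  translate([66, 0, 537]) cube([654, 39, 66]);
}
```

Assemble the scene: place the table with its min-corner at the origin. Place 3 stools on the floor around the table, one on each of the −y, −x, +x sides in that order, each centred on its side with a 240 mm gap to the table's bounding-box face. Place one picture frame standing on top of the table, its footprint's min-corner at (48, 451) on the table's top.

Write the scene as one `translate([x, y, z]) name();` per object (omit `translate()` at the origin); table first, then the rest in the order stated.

table();
translate([628, -531, 0]) stool();
translate([-512, 183, 0]) stool();
translate([1768, 183, 0]) stool();
translate([48, 451, 718]) picture_frame();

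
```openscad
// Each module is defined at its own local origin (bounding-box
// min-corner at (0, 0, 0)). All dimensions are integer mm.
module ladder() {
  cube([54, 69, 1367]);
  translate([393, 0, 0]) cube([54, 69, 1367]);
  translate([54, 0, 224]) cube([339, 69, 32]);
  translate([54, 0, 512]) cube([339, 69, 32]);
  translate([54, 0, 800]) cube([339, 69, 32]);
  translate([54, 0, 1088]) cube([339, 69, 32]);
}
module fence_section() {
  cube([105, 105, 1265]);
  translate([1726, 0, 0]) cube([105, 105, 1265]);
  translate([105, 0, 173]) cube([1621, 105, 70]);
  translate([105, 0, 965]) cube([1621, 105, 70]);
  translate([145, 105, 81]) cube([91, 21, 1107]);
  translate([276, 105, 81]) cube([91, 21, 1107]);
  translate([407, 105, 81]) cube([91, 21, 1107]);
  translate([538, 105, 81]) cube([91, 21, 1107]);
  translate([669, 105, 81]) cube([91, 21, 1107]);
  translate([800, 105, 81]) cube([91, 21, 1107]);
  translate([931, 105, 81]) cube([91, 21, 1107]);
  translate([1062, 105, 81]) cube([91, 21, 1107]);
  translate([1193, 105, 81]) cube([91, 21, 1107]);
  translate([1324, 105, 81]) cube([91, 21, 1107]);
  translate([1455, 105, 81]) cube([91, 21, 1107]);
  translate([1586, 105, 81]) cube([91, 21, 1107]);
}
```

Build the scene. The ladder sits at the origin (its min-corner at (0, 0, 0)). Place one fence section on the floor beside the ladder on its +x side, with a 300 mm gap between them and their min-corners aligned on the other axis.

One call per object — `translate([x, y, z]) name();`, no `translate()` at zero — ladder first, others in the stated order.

ladder();
translate([747, 0, 0]) fence_section();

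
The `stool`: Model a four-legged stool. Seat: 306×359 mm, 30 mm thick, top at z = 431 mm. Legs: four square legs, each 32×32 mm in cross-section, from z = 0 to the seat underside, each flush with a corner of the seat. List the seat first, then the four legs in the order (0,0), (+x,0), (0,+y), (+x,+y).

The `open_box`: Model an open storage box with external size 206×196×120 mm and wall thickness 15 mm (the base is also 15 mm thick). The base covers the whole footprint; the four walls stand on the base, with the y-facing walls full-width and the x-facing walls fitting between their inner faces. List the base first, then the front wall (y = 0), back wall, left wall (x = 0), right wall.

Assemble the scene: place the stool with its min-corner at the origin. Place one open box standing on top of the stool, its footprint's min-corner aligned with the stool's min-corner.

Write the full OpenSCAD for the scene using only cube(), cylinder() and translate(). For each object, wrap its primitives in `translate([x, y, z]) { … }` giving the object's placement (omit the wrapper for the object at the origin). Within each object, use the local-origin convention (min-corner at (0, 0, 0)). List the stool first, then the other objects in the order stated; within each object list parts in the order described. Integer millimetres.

translate([0, 0, 401]) cube([306, 359, 30]);
cube([32, 32, 401]);
translate([274, 0, 0]) cube([32, 32, 401]);
translate([0, 327, 0]) cube([32, 32, 401]);
translate([274, 327, 0]) cube([32, 32, 401]);
translate([0, 0, 431]) {
  cube([206, 196, 15]);
  translate([0, 0, 15]) cube([206, 15, 105]);
  translate([0, 181, 15]) cube([206, 15, 105]);
  translate([0, 15, 15]) cube([15, 166, 105]);
  translate([191, 15, 15]) cube([15, 166, 105]);
}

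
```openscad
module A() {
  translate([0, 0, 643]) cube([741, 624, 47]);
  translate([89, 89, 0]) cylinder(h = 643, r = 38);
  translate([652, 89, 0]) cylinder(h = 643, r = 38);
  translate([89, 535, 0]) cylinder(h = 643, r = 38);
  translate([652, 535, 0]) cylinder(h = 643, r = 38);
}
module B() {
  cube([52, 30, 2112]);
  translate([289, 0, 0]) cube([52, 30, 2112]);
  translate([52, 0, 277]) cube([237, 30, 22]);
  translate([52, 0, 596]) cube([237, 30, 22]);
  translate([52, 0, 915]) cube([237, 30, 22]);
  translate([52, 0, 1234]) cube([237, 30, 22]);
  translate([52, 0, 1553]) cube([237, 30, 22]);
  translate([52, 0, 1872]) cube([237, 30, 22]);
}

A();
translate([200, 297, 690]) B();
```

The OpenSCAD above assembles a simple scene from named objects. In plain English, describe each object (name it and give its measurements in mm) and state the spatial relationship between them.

A is a table with a 741×624 mm rectangular top, 47 mm thick, top surface at z = 690 mm, supported by four round legs of 76 mm diameter, each leg's bounding box inset 51 mm from the nearest pair of top edges, running from the floor.

B is a wooden ladder with two side rails of 52×30 mm section and 2112 mm height, set 341 mm apart overall. Between them run 6 rectangular rungs (30 mm deep, 22 mm thick), front faces flush with the rails' −y face. The bottom of the first rung is 277 mm above the floor and each subsequent rung is 319 mm higher than the one below.

The ladder is on top of the table, centred.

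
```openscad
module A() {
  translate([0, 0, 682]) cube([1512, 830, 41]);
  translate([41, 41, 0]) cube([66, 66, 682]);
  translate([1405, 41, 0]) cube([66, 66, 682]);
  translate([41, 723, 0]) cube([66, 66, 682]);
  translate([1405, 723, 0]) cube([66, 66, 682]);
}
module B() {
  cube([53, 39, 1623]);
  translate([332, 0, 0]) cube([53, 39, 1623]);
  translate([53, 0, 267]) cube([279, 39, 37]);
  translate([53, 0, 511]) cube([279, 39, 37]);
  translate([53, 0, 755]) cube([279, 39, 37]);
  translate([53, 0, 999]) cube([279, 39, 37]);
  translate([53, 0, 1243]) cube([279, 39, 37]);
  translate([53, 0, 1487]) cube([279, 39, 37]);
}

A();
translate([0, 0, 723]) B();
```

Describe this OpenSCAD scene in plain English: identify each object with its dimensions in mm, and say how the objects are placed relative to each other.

A is a rectangular dining table. The top is 1512×830×41 mm with its upper surface at z = 723 mm. It stands on four 66×66 mm square legs, each inset 41 mm from the nearest pair of top edges, running from the floor to the underside of the top.

B is a wooden ladder with two side rails of 53×39 mm section and 1623 mm height, set 385 mm apart overall. Between them run 6 rectangular rungs (39 mm deep, 37 mm thick), front faces flush with the rails' −y face. The bottom of the first rung is 267 mm above the floor and each subsequent rung is 244 mm higher than the one below.

The ladder is on top of the table.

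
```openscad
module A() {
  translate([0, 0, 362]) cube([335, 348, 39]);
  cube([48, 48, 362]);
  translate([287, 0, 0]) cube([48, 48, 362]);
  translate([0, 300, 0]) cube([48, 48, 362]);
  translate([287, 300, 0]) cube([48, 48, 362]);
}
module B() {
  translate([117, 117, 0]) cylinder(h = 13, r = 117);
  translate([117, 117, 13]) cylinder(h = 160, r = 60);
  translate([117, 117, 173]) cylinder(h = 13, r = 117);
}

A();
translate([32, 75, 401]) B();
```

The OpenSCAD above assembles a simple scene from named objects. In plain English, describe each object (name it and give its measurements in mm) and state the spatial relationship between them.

A is a four-legged stool. The seat is a 335×348×39 mm slab whose top surface is at z = 401 mm; four square legs, each 48×48 mm in cross-section, run from the floor (z = 0) to the underside of the seat, each flush with a corner of the seat.

B is a spool: two coaxial disc flanges of radius 117 mm and thickness 13 mm, joined by a core cylinder of radius 60 mm and height 160 mm. The lower flange rests on z = 0 and the three cylinders share a vertical axis.

The spool is on top of the stool.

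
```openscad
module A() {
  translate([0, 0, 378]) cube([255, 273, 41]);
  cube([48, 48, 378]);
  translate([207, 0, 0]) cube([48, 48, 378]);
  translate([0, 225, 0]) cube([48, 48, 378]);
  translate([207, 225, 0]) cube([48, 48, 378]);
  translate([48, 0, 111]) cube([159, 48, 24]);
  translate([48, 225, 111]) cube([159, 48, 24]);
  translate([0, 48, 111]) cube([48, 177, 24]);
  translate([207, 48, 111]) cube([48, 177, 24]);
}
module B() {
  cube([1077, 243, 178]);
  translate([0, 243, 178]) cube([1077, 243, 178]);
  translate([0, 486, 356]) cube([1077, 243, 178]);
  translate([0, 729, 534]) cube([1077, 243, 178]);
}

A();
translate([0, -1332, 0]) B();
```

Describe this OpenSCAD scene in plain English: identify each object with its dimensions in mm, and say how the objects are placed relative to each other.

A is a four-legged stool. The seat is 255×273 mm, 41 mm thick, top at z = 419 mm. It stands on four square legs, each 48×48 mm in cross-section, from z = 0 to the seat underside, each flush with a corner of the seat. Four stretchers, 48 mm wide and 24 mm tall, connect adjacent legs with their undersides at z = 111 mm, each running between the inner faces of the legs it joins and aligned with the legs' outer faces on the other axis.

B is a straight staircase of 4 solid steps. Each step is 1077 mm wide (x), 243 mm deep (y, the going) and 178 mm tall (the rise). The first step rests on the floor; each subsequent step sits one going further in +y and one rise higher in +z, directly behind and above the previous step with no overlap.

The staircase is on the floor beside the stool on its −y side.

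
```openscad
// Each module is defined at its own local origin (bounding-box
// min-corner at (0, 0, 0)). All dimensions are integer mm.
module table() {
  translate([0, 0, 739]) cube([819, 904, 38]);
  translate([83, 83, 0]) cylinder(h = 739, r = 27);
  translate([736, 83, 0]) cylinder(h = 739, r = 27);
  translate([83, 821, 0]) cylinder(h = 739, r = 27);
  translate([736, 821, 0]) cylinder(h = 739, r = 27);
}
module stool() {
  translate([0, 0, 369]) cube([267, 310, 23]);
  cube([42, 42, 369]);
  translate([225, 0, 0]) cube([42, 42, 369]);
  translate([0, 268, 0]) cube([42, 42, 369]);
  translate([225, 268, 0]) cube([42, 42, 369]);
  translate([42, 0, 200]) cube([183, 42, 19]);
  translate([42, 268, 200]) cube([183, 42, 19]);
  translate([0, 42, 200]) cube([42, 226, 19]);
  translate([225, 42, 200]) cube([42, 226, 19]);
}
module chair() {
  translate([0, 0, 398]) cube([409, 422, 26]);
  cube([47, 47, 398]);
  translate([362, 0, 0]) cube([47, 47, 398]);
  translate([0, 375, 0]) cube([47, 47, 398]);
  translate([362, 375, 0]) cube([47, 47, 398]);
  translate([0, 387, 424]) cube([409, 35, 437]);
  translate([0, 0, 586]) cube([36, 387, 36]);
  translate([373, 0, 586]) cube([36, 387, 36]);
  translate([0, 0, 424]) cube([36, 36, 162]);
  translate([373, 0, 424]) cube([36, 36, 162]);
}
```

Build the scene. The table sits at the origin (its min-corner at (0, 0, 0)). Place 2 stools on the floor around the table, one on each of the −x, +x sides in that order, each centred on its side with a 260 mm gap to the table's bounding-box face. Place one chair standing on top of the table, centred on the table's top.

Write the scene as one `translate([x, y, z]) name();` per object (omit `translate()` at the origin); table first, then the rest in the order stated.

table();
translate([-527, 297, 0]) stool();
translate([1079, 297, 0]) stool();
translate([205, 241, 777]) chair();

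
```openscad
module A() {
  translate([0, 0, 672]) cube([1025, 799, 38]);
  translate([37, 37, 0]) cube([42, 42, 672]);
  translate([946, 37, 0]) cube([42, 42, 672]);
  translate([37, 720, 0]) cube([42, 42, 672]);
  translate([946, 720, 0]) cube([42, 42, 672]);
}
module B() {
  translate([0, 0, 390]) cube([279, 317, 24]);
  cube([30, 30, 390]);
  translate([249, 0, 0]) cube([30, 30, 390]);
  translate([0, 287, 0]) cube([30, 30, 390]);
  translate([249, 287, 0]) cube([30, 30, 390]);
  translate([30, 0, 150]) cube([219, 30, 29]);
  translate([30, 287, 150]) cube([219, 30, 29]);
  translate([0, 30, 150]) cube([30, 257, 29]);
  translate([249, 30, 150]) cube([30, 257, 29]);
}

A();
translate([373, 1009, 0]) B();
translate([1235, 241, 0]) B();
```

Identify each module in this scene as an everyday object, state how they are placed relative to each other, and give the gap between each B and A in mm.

A is a table. B is a stool. Two stools sit around the table at the +y, +x sides. The gap between each stool and the table is 210 mm.

Each stool's nearest face is 210 mm from the table's bounding box.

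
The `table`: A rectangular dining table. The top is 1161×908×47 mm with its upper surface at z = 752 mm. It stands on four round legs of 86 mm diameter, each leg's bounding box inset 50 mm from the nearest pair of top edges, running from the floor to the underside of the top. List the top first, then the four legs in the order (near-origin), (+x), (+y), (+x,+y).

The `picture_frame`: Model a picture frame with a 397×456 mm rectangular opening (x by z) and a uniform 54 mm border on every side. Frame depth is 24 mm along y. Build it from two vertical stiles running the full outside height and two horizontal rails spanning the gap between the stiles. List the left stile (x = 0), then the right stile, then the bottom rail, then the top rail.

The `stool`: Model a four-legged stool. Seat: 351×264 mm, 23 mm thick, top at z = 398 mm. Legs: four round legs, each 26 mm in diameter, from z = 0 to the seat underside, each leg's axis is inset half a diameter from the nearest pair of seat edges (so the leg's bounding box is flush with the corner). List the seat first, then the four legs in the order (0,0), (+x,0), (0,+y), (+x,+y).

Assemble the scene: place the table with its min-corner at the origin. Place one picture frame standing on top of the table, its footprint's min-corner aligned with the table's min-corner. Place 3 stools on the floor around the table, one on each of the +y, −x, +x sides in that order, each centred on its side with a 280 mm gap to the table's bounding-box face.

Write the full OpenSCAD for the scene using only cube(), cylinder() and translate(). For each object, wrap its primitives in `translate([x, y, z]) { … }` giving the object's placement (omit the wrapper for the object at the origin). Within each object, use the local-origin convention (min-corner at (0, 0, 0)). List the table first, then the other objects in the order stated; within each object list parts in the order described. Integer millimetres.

translate([0, 0, 705]) cube([1161, 908, 47]);
translate([93, 93, 0]) cylinder(h = 705, r = 43);
translate([1068, 93, 0]) cylinder(h = 705, r = 43);
translate([93, 815, 0]) cylinder(h = 705, r = 43);
translate([1068, 815, 0]) cylinder(h = 705, r = 43);
translate([0, 0, 752]) {
  cube([54, 24, 564]);
  translate([451, 0, 0]) cube([54, 24, 564]);
  translate([54, 0, 0]) cube([397, 24, 54]);
  translate([54, 0, 510]) cube([397, 24, 54]);
}
translate([405, 1188, 0]) {
  translate([0, 0, 375]) cube([351, 264, 23]);
  translate([13, 13, 0]) cylinder(h = 375, r = 13);
  translate([338, 13, 0]) cylinder(h = 375, r = 13);
  translate([13, 251, 0]) cylinder(h = 375, r = 13);
  translate([338, 251, 0]) cylinder(h = 375, r = 13);
}
translate([-631, 322, 0]) {
  translate([0, 0, 375]) cube([351, 264, 23]);
  translate([13, 13, 0]) cylinder(h = 375, r = 13);
  translate([338, 13, 0]) cylinder(h = 375, r = 13);
  translate([13, 251, 0]) cylinder(h = 375, r = 13);
  translate([338, 251, 0]) cylinder(h = 375, r = 13);
}
translate([1441, 322, 0]) {
  translate([0, 0, 375]) cube([351, 264, 23]);
  translate([13, 13, 0]) cylinder(h = 375, r = 13);
  translate([338, 13, 0]) cylinder(h = 375, r = 13);
  translate([13, 251, 0]) cylinder(h = 375, r = 13);
  translate([338, 251, 0]) cylinder(h = 375, r = 13);
}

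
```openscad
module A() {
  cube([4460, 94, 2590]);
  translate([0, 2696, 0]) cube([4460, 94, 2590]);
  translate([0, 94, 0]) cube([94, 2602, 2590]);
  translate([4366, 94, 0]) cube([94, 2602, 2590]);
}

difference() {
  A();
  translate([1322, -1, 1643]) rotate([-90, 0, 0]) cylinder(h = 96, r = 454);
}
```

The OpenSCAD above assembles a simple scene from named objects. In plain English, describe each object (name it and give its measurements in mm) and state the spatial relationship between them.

A is the wall frame of a small rectangular building: four walls, each 2590 mm tall and 94 mm thick, enclosing a footprint 4460 mm (x) by 2790 mm (y) outside-to-outside, with no floor or roof. The front and back walls (the −y and +y sides) span the full width; the two side walls fit between them.

The house frame has a circular hole of radius 454 mm through its front wall, centred at (x = 1322, z = 1643).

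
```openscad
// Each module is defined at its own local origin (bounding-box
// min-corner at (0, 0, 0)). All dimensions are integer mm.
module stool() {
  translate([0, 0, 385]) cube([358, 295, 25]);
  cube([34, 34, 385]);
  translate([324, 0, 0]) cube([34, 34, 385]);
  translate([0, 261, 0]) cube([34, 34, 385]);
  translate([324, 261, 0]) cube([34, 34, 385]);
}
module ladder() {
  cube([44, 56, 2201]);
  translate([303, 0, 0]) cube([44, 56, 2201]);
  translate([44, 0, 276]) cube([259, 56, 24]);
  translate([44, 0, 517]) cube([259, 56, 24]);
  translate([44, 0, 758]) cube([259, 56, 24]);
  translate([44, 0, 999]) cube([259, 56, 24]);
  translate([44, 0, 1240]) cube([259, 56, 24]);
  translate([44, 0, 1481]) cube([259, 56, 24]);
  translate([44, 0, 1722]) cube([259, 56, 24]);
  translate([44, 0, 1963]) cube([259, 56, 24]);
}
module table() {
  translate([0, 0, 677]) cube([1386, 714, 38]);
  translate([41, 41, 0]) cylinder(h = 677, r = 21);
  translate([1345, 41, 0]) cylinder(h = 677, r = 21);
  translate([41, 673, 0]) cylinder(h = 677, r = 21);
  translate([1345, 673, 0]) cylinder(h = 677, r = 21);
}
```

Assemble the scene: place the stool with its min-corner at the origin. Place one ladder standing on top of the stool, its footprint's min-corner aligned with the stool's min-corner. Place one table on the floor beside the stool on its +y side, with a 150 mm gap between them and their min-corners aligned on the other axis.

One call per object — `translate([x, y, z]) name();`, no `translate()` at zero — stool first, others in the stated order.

stool();
translate([0, 0, 410]) ladder();
translate([0, 445, 0]) table();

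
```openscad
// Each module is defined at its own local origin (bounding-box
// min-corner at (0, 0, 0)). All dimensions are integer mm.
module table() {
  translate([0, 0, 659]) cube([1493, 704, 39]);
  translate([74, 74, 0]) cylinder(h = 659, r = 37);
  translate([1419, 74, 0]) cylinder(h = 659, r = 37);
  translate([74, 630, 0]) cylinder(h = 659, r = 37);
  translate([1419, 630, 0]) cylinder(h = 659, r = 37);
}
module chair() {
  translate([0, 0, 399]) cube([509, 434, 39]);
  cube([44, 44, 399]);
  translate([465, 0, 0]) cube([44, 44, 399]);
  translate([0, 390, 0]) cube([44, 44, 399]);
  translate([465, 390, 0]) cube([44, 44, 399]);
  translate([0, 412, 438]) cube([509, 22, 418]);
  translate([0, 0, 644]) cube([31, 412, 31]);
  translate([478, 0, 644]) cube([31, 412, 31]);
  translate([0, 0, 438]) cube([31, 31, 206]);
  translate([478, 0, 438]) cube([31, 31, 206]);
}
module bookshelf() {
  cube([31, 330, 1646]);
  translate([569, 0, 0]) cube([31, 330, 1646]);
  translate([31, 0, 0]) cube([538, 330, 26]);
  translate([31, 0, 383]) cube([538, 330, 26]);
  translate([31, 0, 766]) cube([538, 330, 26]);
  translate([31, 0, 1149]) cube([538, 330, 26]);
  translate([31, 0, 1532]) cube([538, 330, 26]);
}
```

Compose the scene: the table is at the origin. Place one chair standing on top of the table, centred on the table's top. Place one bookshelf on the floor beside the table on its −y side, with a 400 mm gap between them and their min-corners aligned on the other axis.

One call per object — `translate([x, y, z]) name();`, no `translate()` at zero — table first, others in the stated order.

table();
translate([492, 135, 698]) chair();
translate([0, -730, 0]) bookshelf();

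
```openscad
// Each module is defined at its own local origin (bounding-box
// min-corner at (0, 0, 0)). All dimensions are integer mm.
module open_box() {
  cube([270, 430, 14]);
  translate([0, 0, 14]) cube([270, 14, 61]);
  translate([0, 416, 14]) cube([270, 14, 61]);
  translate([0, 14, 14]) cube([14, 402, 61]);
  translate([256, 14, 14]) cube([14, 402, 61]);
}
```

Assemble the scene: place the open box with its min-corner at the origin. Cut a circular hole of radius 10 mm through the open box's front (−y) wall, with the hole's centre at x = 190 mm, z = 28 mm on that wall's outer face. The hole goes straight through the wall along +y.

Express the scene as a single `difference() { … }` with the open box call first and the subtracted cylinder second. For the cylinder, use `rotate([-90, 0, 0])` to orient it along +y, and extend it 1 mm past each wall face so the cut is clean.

difference() {
  open_box();
  translate([190, -1, 28]) rotate([-90, 0, 0]) cylinder(h = 16, r = 10);
}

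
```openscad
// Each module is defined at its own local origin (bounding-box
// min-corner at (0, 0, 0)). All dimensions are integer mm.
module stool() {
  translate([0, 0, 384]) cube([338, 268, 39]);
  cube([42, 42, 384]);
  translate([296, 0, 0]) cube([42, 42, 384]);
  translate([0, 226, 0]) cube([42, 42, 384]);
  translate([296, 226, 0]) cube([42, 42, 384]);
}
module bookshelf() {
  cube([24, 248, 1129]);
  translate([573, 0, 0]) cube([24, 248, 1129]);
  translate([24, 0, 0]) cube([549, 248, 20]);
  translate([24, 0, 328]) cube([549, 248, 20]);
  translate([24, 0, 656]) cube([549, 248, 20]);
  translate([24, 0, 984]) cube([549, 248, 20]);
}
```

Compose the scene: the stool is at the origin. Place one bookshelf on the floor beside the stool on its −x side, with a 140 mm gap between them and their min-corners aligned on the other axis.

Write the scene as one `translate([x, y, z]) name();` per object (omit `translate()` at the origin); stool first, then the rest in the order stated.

stool();
translate([-737, 0, 0]) bookshelf();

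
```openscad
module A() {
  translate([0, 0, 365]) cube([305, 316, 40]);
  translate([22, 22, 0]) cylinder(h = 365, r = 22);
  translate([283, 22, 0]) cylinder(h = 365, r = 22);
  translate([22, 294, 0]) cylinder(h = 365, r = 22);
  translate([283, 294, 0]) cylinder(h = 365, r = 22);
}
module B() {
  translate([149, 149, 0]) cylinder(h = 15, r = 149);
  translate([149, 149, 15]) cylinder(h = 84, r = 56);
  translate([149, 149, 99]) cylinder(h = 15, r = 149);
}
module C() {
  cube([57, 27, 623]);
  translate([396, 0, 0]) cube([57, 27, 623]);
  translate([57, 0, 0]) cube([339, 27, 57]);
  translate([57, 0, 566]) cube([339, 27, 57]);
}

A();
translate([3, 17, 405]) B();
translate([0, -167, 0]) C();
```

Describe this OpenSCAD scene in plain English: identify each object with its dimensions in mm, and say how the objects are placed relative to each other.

A is a four-legged stool. The seat is 305×316 mm, 40 mm thick, top at z = 405 mm. It stands on four round legs, each 44 mm in diameter, from z = 0 to the seat underside, each leg's axis is inset half a diameter from the nearest pair of seat edges (so the leg's bounding box is flush with the corner).

B is a spool: two coaxial disc flanges of radius 149 mm and thickness 15 mm, joined by a core cylinder of radius 56 mm and height 84 mm. The lower flange rests on z = 0 and the three cylinders share a vertical axis.

C is a rectangular picture frame lying in the x–z plane (depth along y). The opening is 339 mm wide (x) by 509 mm tall (z), surrounded by a border 57 mm wide on all four sides. The frame is 27 mm deep and is made of two full-height vertical stiles with two horizontal rails fitted between them.

The spool is on top of the stool. The picture frame is on the floor beside the stool on its −y side.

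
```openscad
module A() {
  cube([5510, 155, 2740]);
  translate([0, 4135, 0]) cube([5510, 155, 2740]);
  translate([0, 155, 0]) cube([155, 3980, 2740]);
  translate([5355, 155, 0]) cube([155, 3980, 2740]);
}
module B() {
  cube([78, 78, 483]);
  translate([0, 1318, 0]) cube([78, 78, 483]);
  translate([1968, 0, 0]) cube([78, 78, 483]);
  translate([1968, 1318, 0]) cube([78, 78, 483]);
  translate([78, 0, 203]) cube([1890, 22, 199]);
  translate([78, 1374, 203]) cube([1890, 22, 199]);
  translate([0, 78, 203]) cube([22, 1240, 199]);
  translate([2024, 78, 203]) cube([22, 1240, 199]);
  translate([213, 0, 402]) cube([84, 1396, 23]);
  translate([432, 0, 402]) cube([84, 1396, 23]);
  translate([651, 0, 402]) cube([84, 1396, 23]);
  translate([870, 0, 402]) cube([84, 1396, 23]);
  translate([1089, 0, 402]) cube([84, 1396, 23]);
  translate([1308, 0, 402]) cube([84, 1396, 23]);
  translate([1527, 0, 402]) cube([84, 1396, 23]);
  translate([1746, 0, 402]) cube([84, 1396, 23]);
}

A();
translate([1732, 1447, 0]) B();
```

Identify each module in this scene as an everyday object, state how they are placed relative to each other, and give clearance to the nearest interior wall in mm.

A is a house frame. B is a bed frame. The bed frame sits inside the house frame, centred. The clearance to the nearest interior wall is 1292 mm.

Clearances: x = 1577, y = 1292; minimum 1292 mm.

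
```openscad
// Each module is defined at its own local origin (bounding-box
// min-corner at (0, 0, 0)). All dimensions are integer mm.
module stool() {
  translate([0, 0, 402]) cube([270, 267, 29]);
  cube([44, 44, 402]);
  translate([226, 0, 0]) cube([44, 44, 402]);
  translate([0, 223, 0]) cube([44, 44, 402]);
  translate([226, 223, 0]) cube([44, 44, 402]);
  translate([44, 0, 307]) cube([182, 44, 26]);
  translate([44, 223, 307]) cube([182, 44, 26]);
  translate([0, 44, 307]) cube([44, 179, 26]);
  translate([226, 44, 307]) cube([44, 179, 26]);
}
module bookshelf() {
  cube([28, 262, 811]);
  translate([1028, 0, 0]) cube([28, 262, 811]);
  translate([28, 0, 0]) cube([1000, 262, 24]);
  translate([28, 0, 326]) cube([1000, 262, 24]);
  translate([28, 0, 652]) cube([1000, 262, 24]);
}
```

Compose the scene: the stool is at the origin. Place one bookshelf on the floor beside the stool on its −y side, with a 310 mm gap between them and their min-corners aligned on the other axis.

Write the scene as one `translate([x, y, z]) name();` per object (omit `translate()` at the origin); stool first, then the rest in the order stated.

stool();
translate([0, -572, 0]) bookshelf();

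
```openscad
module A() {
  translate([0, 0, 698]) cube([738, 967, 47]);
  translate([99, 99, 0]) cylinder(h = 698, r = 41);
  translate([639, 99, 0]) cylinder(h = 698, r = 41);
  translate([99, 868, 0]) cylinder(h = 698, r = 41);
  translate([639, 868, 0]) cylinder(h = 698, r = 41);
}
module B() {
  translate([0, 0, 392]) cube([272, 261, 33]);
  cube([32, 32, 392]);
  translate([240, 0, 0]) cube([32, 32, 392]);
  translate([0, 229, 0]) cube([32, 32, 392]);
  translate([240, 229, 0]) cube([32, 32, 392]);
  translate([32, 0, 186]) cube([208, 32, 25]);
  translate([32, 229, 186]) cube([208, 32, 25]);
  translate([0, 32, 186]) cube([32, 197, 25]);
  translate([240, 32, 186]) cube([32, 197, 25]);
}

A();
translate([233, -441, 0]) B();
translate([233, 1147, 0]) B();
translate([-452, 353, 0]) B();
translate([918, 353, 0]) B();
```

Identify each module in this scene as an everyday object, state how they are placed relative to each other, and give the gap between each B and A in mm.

A is a table. B is a stool. Four stools sit around the table at the −y, +y, −x, +x sides. The gap between each stool and the table is 180 mm.

Each stool's nearest face is 180 mm from the table's bounding box.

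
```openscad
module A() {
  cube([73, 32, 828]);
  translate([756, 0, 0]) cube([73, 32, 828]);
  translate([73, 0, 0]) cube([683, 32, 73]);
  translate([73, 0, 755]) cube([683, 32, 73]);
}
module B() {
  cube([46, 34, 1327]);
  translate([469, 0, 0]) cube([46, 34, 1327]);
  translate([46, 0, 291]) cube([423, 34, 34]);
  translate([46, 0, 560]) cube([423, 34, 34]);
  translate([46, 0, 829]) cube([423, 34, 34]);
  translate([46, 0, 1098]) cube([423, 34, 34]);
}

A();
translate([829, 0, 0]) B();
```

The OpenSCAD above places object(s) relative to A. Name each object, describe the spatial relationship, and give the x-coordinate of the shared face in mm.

The picture frame's +x face and the ladder's −x face are both at x = 829 mm.

A is a picture frame. B is a ladder. The ladder is against the picture frame's +x side, with their −y faces flush. The x-coordinate of the shared face is 829 mm.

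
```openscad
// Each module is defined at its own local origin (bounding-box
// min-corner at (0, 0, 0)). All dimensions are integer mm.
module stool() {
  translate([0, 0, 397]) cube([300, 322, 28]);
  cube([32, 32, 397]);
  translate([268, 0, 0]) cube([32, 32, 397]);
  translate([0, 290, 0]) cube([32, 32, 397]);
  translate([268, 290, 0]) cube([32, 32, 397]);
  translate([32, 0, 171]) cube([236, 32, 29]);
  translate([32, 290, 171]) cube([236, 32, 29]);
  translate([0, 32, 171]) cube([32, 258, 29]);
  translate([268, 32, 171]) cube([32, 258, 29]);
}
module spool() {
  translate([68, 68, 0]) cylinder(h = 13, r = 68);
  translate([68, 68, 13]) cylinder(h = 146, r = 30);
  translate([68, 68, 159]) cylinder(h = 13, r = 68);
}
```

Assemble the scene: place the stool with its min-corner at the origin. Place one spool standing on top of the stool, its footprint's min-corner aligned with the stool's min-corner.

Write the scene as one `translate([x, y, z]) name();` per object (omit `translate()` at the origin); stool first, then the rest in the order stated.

stool();
translate([0, 0, 425]) spool();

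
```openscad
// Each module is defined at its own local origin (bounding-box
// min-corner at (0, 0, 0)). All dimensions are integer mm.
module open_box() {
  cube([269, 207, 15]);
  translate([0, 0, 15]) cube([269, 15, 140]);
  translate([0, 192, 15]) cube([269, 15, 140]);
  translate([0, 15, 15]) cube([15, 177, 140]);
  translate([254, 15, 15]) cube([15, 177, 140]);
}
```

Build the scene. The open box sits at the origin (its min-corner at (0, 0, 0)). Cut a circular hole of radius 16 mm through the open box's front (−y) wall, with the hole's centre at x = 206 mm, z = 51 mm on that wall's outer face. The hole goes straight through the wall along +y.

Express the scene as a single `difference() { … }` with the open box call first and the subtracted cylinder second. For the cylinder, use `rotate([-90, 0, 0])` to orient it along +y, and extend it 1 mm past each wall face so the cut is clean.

difference() {
  open_box();
  translate([206, -1, 51]) rotate([-90, 0, 0]) cylinder(h = 17, r = 16);
}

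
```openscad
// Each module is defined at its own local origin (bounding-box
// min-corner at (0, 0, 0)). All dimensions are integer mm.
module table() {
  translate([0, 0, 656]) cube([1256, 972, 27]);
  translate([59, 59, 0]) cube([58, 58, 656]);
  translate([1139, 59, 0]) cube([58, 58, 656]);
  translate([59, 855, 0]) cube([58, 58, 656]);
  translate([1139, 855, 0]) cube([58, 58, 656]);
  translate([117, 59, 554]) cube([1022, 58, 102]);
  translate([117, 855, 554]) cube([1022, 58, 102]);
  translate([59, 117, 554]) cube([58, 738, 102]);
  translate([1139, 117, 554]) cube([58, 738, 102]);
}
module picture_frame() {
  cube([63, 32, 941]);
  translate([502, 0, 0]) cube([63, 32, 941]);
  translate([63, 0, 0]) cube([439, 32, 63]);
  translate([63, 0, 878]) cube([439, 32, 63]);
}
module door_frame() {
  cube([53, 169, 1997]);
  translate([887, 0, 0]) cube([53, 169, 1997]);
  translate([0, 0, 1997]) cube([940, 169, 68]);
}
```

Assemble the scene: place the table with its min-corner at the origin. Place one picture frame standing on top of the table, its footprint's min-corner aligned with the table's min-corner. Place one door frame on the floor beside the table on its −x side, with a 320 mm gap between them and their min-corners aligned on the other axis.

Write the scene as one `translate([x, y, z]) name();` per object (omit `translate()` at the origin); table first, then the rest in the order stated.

table();
translate([0, 0, 683]) picture_frame();
translate([-1260, 0, 0]) door_frame();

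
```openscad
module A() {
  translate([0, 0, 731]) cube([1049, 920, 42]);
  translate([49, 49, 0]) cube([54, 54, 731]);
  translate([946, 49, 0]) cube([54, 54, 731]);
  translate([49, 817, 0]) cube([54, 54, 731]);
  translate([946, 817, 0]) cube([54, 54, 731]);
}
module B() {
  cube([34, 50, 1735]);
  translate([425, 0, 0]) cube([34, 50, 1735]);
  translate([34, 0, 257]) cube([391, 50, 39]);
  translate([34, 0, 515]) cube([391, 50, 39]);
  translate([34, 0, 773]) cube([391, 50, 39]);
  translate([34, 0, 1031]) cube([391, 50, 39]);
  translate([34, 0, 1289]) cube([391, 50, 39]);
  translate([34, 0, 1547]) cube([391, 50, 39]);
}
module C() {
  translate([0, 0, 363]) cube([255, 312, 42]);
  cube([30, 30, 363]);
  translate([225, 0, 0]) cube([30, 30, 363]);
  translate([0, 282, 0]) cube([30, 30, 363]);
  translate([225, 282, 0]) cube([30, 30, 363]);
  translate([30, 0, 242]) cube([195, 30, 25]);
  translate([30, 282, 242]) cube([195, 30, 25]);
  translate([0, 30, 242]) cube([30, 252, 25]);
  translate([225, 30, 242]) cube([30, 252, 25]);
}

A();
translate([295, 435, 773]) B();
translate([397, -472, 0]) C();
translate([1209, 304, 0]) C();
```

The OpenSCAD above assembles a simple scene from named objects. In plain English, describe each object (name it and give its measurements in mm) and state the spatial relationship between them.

A is a table: top 1049 mm (x) × 920 mm (y), 42 mm thick, upper face at z = 773 mm, on four 54×54 mm square legs, each inset 49 mm from the nearest pair of top edges, running from z = 0 to the bottom of the top.

B is a straight ladder. Two 34×50 mm vertical rails, 1735 mm tall, stand 459 mm apart (outside-to-outside) with their front faces coplanar on the −y side. 6 rungs, each 50 mm deep and 39 mm tall, span between the inner faces of the rails, front faces flush with the rails. The lowest rung's underside is at z = 257 mm and rungs are spaced 258 mm apart (underside to underside).

C is a four-legged stool. The seat is 255×312 mm, 42 mm thick, top at z = 405 mm. It stands on four square legs, each 30×30 mm in cross-section, from z = 0 to the seat underside, each flush with a corner of the seat. Four stretchers, 30 mm wide and 25 mm tall, connect adjacent legs with their undersides at z = 242 mm, each running between the inner faces of the legs it joins and aligned with the legs' outer faces on the other axis.

The ladder is on top of the table, centred. Two stools sit around the table at the −y, +x sides.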